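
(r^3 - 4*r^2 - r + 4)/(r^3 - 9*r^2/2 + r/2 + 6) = 2*(r - 1)/(2*r - 3)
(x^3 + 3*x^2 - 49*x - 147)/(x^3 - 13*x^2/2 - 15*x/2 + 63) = 2*(x^2 - 49)/(2*x^2 - 19*x + 42)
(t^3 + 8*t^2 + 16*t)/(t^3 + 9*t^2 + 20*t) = (t + 4)/(t + 5)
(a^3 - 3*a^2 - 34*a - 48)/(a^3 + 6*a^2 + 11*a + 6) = (a - 8)/(a + 1)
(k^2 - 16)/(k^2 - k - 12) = (k + 4)/(k + 3)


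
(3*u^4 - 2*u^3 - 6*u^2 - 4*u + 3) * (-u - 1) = -3*u^5 - u^4 + 8*u^3 + 10*u^2 + u - 3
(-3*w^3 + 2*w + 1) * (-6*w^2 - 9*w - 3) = 18*w^5 + 27*w^4 - 3*w^3 - 24*w^2 - 15*w - 3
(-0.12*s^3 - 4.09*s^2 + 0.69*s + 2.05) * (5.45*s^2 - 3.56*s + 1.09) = -0.654*s^5 - 21.8633*s^4 + 18.1901*s^3 + 4.258*s^2 - 6.5459*s + 2.2345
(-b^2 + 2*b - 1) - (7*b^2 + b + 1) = -8*b^2 + b - 2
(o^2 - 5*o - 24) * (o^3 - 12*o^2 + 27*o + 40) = o^5 - 17*o^4 + 63*o^3 + 193*o^2 - 848*o - 960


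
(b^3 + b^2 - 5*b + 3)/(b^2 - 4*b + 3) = (b^2 + 2*b - 3)/(b - 3)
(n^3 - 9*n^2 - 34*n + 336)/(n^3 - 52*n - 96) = (n - 7)/(n + 2)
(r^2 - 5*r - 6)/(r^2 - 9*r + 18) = (r + 1)/(r - 3)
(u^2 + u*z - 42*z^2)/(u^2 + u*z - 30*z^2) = (u^2 + u*z - 42*z^2)/(u^2 + u*z - 30*z^2)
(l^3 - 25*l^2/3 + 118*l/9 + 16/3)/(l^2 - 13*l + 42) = (9*l^2 - 21*l - 8)/(9*(l - 7))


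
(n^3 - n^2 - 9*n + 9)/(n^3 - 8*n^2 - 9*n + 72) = (n - 1)/(n - 8)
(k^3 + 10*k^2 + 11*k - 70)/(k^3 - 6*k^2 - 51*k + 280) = (k^2 + 3*k - 10)/(k^2 - 13*k + 40)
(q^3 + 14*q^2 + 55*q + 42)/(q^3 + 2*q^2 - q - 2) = (q^2 + 13*q + 42)/(q^2 + q - 2)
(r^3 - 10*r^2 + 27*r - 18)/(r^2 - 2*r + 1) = (r^2 - 9*r + 18)/(r - 1)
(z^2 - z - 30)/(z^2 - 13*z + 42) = (z + 5)/(z - 7)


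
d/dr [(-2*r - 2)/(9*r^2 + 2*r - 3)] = 2*(9*r^2 + 18*r + 5)/(81*r^4 + 36*r^3 - 50*r^2 - 12*r + 9)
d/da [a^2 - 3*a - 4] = 2*a - 3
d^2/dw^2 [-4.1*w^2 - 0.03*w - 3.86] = -8.20000000000000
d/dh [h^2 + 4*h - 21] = 2*h + 4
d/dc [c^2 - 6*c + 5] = 2*c - 6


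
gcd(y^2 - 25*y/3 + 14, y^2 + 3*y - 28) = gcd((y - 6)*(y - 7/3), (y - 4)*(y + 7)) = 1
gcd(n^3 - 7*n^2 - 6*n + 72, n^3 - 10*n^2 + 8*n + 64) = n - 4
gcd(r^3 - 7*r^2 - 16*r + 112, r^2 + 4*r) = r + 4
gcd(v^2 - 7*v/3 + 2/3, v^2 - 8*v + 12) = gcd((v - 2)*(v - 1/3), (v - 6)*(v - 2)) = v - 2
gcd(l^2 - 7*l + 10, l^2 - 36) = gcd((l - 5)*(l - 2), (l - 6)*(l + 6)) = 1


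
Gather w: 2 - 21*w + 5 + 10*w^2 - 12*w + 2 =10*w^2 - 33*w + 9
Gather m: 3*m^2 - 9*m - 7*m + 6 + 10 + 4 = 3*m^2 - 16*m + 20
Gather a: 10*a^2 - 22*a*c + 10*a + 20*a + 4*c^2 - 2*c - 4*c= 10*a^2 + a*(30 - 22*c) + 4*c^2 - 6*c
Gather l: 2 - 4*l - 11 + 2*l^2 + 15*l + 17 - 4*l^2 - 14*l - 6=-2*l^2 - 3*l + 2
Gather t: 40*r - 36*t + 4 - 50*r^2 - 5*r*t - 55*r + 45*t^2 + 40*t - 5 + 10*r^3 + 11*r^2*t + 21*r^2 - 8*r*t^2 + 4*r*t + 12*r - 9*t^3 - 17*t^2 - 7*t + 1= 10*r^3 - 29*r^2 - 3*r - 9*t^3 + t^2*(28 - 8*r) + t*(11*r^2 - r - 3)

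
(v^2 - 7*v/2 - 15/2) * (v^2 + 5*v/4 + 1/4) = v^4 - 9*v^3/4 - 93*v^2/8 - 41*v/4 - 15/8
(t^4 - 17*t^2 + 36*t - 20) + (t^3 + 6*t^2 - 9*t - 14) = t^4 + t^3 - 11*t^2 + 27*t - 34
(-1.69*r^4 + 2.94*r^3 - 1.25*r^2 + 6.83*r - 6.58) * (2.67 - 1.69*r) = 2.8561*r^5 - 9.4809*r^4 + 9.9623*r^3 - 14.8802*r^2 + 29.3563*r - 17.5686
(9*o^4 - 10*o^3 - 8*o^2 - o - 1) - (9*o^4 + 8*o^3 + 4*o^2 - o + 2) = -18*o^3 - 12*o^2 - 3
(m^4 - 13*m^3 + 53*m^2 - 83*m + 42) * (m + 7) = m^5 - 6*m^4 - 38*m^3 + 288*m^2 - 539*m + 294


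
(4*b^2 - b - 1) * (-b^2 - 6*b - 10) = -4*b^4 - 23*b^3 - 33*b^2 + 16*b + 10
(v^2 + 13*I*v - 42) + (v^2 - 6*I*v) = 2*v^2 + 7*I*v - 42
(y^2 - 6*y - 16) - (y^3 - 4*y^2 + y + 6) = -y^3 + 5*y^2 - 7*y - 22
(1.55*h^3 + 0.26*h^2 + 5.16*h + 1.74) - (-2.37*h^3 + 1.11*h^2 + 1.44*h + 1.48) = 3.92*h^3 - 0.85*h^2 + 3.72*h + 0.26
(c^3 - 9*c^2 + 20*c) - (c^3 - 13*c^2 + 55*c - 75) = 4*c^2 - 35*c + 75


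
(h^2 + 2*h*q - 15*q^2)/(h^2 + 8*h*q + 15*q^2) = (h - 3*q)/(h + 3*q)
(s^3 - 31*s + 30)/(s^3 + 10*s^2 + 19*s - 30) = (s - 5)/(s + 5)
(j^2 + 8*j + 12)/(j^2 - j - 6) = (j + 6)/(j - 3)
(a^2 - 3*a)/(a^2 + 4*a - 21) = a/(a + 7)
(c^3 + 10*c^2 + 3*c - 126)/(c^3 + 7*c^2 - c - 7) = (c^2 + 3*c - 18)/(c^2 - 1)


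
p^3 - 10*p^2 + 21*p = p*(p - 7)*(p - 3)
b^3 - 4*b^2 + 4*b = b*(b - 2)^2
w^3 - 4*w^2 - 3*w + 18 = (w - 3)^2*(w + 2)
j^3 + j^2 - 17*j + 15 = (j - 3)*(j - 1)*(j + 5)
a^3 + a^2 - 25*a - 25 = (a - 5)*(a + 1)*(a + 5)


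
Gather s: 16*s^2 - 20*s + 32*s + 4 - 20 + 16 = 16*s^2 + 12*s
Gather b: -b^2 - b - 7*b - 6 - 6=-b^2 - 8*b - 12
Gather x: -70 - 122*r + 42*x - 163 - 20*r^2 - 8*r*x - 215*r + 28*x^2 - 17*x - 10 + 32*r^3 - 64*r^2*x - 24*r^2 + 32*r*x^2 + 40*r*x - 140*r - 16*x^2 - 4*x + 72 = 32*r^3 - 44*r^2 - 477*r + x^2*(32*r + 12) + x*(-64*r^2 + 32*r + 21) - 171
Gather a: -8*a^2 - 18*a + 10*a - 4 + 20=-8*a^2 - 8*a + 16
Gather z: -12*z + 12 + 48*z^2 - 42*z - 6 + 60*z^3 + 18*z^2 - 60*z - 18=60*z^3 + 66*z^2 - 114*z - 12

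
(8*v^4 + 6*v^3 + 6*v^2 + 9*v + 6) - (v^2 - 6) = 8*v^4 + 6*v^3 + 5*v^2 + 9*v + 12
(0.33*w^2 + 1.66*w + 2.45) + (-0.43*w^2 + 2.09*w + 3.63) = -0.1*w^2 + 3.75*w + 6.08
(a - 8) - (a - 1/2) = -15/2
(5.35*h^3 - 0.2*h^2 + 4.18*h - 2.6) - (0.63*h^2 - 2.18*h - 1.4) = 5.35*h^3 - 0.83*h^2 + 6.36*h - 1.2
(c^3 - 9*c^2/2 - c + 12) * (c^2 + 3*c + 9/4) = c^5 - 3*c^4/2 - 49*c^3/4 - 9*c^2/8 + 135*c/4 + 27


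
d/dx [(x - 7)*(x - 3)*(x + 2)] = 3*x^2 - 16*x + 1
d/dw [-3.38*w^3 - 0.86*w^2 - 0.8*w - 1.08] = -10.14*w^2 - 1.72*w - 0.8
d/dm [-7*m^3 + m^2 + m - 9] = -21*m^2 + 2*m + 1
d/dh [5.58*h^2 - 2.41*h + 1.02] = 11.16*h - 2.41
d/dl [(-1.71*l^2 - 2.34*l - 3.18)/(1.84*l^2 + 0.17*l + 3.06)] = (4.0149*l^2 + 1.2372*l - 6.6198)/(3.3856*l^4 + 0.6256*l^3 + 11.2897*l^2 + 1.0404*l + 9.3636)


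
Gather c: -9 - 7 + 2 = -14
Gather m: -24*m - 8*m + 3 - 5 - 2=-32*m - 4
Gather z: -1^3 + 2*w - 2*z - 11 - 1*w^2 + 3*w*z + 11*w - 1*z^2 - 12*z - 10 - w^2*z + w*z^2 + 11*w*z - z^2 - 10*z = -w^2 + 13*w + z^2*(w - 2) + z*(-w^2 + 14*w - 24) - 22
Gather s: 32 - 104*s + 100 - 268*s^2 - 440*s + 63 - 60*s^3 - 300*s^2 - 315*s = -60*s^3 - 568*s^2 - 859*s + 195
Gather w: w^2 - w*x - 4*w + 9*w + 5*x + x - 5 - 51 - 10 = w^2 + w*(5 - x) + 6*x - 66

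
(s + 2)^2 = s^2 + 4*s + 4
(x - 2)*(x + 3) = x^2 + x - 6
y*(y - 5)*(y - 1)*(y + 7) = y^4 + y^3 - 37*y^2 + 35*y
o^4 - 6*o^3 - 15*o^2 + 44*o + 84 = (o - 7)*(o - 3)*(o + 2)^2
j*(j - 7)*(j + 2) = j^3 - 5*j^2 - 14*j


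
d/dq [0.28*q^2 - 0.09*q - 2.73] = 0.56*q - 0.09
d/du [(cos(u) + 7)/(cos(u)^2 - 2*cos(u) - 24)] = (cos(u)^2 + 14*cos(u) + 10)*sin(u)/(sin(u)^2 + 2*cos(u) + 23)^2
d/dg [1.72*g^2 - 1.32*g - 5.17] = 3.44*g - 1.32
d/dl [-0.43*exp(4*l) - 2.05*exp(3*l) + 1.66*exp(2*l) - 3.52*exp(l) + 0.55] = (-1.72*exp(3*l) - 6.15*exp(2*l) + 3.32*exp(l) - 3.52)*exp(l)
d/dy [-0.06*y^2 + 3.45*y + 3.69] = 3.45 - 0.12*y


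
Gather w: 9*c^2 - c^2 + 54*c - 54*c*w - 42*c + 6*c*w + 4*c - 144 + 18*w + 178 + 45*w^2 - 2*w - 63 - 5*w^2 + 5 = 8*c^2 + 16*c + 40*w^2 + w*(16 - 48*c) - 24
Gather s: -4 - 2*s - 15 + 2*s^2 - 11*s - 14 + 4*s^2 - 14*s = 6*s^2 - 27*s - 33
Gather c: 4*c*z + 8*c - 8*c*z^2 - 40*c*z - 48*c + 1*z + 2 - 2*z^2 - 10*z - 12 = c*(-8*z^2 - 36*z - 40) - 2*z^2 - 9*z - 10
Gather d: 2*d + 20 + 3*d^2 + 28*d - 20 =3*d^2 + 30*d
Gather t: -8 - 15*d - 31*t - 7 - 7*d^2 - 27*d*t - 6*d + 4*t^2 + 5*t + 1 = -7*d^2 - 21*d + 4*t^2 + t*(-27*d - 26) - 14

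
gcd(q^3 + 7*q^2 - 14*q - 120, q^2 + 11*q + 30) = q^2 + 11*q + 30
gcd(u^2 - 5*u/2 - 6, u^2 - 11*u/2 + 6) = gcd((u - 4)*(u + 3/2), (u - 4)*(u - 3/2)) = u - 4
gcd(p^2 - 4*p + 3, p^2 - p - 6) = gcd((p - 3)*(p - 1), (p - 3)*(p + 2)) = p - 3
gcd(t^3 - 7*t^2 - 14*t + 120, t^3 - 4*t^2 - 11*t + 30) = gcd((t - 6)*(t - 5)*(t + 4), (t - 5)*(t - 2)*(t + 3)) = t - 5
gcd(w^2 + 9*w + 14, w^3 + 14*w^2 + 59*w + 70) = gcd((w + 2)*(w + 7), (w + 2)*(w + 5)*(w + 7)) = w^2 + 9*w + 14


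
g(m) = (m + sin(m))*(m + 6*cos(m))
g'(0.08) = 12.19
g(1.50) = 4.81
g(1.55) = 4.27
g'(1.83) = -13.21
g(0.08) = 0.97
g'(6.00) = 38.36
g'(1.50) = -10.39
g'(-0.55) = 4.02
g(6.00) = 67.28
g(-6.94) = 16.52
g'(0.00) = 12.00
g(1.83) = 0.82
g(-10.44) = 130.47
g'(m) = (1 - 6*sin(m))*(m + sin(m)) + (m + 6*cos(m))*(cos(m) + 1)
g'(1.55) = -11.04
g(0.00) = 0.00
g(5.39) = 42.20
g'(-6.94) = -39.13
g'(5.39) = 41.05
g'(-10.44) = 32.87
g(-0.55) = -4.90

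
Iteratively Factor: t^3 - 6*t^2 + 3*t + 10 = (t + 1)*(t^2 - 7*t + 10) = (t - 2)*(t + 1)*(t - 5)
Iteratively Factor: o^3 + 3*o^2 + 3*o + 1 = (o + 1)*(o^2 + 2*o + 1) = (o + 1)^2*(o + 1)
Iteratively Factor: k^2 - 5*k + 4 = (k - 4)*(k - 1)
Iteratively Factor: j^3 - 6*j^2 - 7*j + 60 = (j - 4)*(j^2 - 2*j - 15) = (j - 5)*(j - 4)*(j + 3)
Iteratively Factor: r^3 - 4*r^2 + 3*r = (r - 1)*(r^2 - 3*r) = (r - 3)*(r - 1)*(r)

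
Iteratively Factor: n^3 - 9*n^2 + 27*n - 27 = (n - 3)*(n^2 - 6*n + 9) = (n - 3)^2*(n - 3)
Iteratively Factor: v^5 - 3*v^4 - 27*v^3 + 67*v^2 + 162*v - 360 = (v + 3)*(v^4 - 6*v^3 - 9*v^2 + 94*v - 120) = (v - 2)*(v + 3)*(v^3 - 4*v^2 - 17*v + 60) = (v - 3)*(v - 2)*(v + 3)*(v^2 - v - 20) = (v - 5)*(v - 3)*(v - 2)*(v + 3)*(v + 4)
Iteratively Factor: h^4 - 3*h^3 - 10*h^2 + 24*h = (h)*(h^3 - 3*h^2 - 10*h + 24) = h*(h + 3)*(h^2 - 6*h + 8) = h*(h - 4)*(h + 3)*(h - 2)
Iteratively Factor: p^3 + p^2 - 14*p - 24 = (p - 4)*(p^2 + 5*p + 6) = (p - 4)*(p + 3)*(p + 2)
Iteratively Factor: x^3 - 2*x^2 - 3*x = (x - 3)*(x^2 + x) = x*(x - 3)*(x + 1)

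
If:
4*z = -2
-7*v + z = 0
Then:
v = -1/14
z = -1/2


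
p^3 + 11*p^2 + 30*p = p*(p + 5)*(p + 6)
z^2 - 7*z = z*(z - 7)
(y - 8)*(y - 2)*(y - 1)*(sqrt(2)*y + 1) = sqrt(2)*y^4 - 11*sqrt(2)*y^3 + y^3 - 11*y^2 + 26*sqrt(2)*y^2 - 16*sqrt(2)*y + 26*y - 16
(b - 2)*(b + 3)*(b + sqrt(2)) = b^3 + b^2 + sqrt(2)*b^2 - 6*b + sqrt(2)*b - 6*sqrt(2)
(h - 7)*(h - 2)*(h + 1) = h^3 - 8*h^2 + 5*h + 14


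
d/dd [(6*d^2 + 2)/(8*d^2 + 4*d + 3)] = 4*(6*d^2 + d - 2)/(64*d^4 + 64*d^3 + 64*d^2 + 24*d + 9)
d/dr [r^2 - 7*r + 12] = 2*r - 7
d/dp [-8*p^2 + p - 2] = 1 - 16*p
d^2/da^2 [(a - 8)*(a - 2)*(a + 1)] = 6*a - 18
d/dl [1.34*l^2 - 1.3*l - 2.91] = 2.68*l - 1.3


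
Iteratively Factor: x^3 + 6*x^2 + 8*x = (x + 4)*(x^2 + 2*x) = x*(x + 4)*(x + 2)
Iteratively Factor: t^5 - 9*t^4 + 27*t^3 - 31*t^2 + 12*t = (t - 4)*(t^4 - 5*t^3 + 7*t^2 - 3*t) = (t - 4)*(t - 1)*(t^3 - 4*t^2 + 3*t) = (t - 4)*(t - 3)*(t - 1)*(t^2 - t) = (t - 4)*(t - 3)*(t - 1)^2*(t)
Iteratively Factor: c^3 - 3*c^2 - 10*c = (c - 5)*(c^2 + 2*c) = c*(c - 5)*(c + 2)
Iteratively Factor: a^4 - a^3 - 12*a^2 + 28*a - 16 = (a + 4)*(a^3 - 5*a^2 + 8*a - 4) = (a - 2)*(a + 4)*(a^2 - 3*a + 2) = (a - 2)*(a - 1)*(a + 4)*(a - 2)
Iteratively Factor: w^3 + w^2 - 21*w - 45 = (w - 5)*(w^2 + 6*w + 9) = (w - 5)*(w + 3)*(w + 3)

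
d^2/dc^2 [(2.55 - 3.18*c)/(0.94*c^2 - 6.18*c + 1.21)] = (-(1.88*c - 6.18)*(3.18*c - 2.55)*(3.76*c - 12.36) + (17.9352*c - 44.0988)*(0.94*c^2 - 6.18*c + 1.21))/(0.94*c^2 - 6.18*c + 1.21)^3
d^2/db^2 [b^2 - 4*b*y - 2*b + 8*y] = 2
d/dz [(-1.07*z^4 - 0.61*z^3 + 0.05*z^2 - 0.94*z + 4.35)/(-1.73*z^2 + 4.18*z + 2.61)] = (3.7022*z^5 - 12.3625*z^4 - 16.2704*z^3 - 6.1935*z^2 + 15.312*z - 20.6364)/(2.9929*z^4 - 14.4628*z^3 + 8.4418*z^2 + 21.8196*z + 6.8121)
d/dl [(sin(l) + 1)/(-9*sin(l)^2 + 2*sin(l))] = (9*cos(l) + 18/tan(l) - 2*cos(l)/sin(l)^2)/(9*sin(l) - 2)^2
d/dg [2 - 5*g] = -5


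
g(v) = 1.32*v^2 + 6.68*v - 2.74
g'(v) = 2.64*v + 6.68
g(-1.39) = -9.47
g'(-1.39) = 3.01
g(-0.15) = -3.71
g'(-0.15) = 6.28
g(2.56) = 23.01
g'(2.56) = 13.44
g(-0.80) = -7.24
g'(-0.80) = 4.57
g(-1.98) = -10.79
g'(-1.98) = 1.45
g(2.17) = 17.97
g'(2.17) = 12.41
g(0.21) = -1.28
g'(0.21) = 7.23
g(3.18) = 31.85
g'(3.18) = 15.08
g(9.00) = 164.30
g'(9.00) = 30.44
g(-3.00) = -10.90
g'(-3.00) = -1.24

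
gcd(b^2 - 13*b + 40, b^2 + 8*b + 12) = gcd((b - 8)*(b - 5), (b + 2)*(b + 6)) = 1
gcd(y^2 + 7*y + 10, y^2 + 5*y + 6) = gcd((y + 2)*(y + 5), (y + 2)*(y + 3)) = y + 2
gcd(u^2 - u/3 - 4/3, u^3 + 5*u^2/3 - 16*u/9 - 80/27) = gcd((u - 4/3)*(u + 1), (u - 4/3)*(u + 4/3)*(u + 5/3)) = u - 4/3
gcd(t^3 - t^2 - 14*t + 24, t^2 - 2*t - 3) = t - 3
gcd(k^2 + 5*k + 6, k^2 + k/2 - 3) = k + 2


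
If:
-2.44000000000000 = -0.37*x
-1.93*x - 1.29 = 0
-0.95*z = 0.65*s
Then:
No Solution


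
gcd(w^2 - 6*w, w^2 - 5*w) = w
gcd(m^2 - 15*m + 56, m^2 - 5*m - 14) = m - 7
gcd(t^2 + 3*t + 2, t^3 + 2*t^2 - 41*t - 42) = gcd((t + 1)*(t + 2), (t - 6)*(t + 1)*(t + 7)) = t + 1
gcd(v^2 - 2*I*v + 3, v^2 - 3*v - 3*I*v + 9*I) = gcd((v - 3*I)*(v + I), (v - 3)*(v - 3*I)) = v - 3*I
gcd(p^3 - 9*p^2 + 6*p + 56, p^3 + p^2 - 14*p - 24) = p^2 - 2*p - 8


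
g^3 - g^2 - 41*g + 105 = (g - 5)*(g - 3)*(g + 7)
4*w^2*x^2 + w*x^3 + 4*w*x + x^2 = x*(4*w + x)*(w*x + 1)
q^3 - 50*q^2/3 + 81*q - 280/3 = (q - 8)*(q - 7)*(q - 5/3)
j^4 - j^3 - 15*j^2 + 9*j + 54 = (j - 3)^2*(j + 2)*(j + 3)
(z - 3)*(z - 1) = z^2 - 4*z + 3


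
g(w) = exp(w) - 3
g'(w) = exp(w)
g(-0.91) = -2.60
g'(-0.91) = 0.40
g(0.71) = -0.97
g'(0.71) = 2.03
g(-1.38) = -2.75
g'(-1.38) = 0.25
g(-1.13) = -2.68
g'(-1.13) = 0.32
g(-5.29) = -2.99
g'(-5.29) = 0.01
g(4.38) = 76.84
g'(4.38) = 79.84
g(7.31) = 1492.18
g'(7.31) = 1495.18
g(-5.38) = -3.00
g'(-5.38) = 0.00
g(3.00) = 17.09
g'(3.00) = 20.09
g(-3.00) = -2.95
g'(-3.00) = 0.05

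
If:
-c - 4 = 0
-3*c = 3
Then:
No Solution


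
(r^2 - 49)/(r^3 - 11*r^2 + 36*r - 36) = (r^2 - 49)/(r^3 - 11*r^2 + 36*r - 36)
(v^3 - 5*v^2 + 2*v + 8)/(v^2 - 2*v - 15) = (-v^3 + 5*v^2 - 2*v - 8)/(-v^2 + 2*v + 15)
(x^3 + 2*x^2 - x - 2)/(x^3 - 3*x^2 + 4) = (x^2 + x - 2)/(x^2 - 4*x + 4)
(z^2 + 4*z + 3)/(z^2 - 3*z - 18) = (z + 1)/(z - 6)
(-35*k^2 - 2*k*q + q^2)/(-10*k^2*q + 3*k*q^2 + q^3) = (-7*k + q)/(q*(-2*k + q))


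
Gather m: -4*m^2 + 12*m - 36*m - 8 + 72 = -4*m^2 - 24*m + 64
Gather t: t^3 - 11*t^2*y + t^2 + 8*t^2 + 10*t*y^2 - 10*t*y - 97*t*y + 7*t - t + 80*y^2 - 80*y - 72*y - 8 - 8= t^3 + t^2*(9 - 11*y) + t*(10*y^2 - 107*y + 6) + 80*y^2 - 152*y - 16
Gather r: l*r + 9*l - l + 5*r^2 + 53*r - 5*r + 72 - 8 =8*l + 5*r^2 + r*(l + 48) + 64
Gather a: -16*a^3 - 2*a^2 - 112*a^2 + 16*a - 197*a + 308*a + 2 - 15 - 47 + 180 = -16*a^3 - 114*a^2 + 127*a + 120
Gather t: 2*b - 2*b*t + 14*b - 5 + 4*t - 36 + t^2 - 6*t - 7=16*b + t^2 + t*(-2*b - 2) - 48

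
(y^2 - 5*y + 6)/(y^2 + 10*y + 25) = (y^2 - 5*y + 6)/(y^2 + 10*y + 25)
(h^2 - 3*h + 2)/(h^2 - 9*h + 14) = (h - 1)/(h - 7)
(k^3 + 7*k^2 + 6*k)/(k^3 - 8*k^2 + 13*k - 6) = k*(k^2 + 7*k + 6)/(k^3 - 8*k^2 + 13*k - 6)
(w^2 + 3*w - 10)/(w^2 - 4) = (w + 5)/(w + 2)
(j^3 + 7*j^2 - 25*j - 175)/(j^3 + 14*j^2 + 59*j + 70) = (j - 5)/(j + 2)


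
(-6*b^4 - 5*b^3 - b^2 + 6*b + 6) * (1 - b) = 6*b^5 - b^4 - 4*b^3 - 7*b^2 + 6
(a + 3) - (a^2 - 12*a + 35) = -a^2 + 13*a - 32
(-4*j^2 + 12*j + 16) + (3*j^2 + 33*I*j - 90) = -j^2 + 12*j + 33*I*j - 74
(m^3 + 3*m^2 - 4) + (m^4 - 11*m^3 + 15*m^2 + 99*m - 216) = m^4 - 10*m^3 + 18*m^2 + 99*m - 220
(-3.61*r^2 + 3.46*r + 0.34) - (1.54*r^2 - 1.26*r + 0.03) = -5.15*r^2 + 4.72*r + 0.31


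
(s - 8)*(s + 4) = s^2 - 4*s - 32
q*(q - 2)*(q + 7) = q^3 + 5*q^2 - 14*q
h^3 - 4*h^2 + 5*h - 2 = (h - 2)*(h - 1)^2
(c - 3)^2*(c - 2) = c^3 - 8*c^2 + 21*c - 18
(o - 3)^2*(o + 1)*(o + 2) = o^4 - 3*o^3 - 7*o^2 + 15*o + 18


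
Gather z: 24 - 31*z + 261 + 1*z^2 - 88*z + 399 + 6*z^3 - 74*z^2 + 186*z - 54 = 6*z^3 - 73*z^2 + 67*z + 630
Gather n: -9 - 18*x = -18*x - 9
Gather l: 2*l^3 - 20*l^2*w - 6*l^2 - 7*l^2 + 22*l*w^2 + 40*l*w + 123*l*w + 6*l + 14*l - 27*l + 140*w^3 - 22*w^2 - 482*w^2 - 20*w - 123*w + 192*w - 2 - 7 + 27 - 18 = 2*l^3 + l^2*(-20*w - 13) + l*(22*w^2 + 163*w - 7) + 140*w^3 - 504*w^2 + 49*w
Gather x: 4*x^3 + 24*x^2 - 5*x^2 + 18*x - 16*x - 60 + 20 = 4*x^3 + 19*x^2 + 2*x - 40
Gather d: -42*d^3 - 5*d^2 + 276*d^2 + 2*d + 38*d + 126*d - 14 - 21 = -42*d^3 + 271*d^2 + 166*d - 35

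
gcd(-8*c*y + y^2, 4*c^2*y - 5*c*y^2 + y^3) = y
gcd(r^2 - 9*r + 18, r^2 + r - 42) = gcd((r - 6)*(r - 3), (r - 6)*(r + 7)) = r - 6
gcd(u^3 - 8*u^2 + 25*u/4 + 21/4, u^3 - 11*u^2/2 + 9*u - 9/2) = u - 3/2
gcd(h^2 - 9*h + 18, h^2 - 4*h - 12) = h - 6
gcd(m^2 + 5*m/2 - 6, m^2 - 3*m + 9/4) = m - 3/2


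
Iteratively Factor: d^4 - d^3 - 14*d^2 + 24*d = (d)*(d^3 - d^2 - 14*d + 24) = d*(d - 3)*(d^2 + 2*d - 8) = d*(d - 3)*(d - 2)*(d + 4)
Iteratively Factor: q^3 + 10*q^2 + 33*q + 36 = (q + 4)*(q^2 + 6*q + 9) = (q + 3)*(q + 4)*(q + 3)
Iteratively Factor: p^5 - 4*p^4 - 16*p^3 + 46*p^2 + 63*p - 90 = (p + 3)*(p^4 - 7*p^3 + 5*p^2 + 31*p - 30) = (p - 5)*(p + 3)*(p^3 - 2*p^2 - 5*p + 6) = (p - 5)*(p + 2)*(p + 3)*(p^2 - 4*p + 3) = (p - 5)*(p - 1)*(p + 2)*(p + 3)*(p - 3)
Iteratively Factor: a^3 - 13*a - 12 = (a + 3)*(a^2 - 3*a - 4) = (a + 1)*(a + 3)*(a - 4)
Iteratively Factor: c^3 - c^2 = (c - 1)*(c^2) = c*(c - 1)*(c)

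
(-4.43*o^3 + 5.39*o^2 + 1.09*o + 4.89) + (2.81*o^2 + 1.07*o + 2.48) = -4.43*o^3 + 8.2*o^2 + 2.16*o + 7.37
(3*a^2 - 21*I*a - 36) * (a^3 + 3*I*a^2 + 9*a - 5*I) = 3*a^5 - 12*I*a^4 + 54*a^3 - 312*I*a^2 - 429*a + 180*I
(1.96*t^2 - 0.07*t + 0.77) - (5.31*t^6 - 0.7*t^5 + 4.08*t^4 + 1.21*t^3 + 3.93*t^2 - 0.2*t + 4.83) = -5.31*t^6 + 0.7*t^5 - 4.08*t^4 - 1.21*t^3 - 1.97*t^2 + 0.13*t - 4.06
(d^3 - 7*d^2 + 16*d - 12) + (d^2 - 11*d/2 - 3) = d^3 - 6*d^2 + 21*d/2 - 15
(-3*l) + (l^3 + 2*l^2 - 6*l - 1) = l^3 + 2*l^2 - 9*l - 1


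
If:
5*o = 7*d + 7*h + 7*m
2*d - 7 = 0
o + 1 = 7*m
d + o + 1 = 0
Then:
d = 7/2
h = -87/14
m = -1/2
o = -9/2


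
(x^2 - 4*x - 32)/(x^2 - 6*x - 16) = (x + 4)/(x + 2)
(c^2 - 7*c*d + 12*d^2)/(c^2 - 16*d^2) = (c - 3*d)/(c + 4*d)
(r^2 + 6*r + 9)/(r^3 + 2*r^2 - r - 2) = (r^2 + 6*r + 9)/(r^3 + 2*r^2 - r - 2)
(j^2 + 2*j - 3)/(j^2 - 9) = (j - 1)/(j - 3)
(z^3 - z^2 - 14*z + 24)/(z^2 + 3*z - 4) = (z^2 - 5*z + 6)/(z - 1)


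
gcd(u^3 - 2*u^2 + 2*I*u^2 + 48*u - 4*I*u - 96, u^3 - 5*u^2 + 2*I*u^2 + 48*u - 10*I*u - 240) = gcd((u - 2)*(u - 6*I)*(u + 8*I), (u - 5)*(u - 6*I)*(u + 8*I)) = u^2 + 2*I*u + 48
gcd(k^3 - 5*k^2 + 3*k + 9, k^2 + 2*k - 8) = 1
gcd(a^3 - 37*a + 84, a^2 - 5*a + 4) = a - 4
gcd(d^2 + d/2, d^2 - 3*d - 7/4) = d + 1/2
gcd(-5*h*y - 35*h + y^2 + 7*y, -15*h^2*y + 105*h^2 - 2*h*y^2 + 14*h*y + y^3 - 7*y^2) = -5*h + y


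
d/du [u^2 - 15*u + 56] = 2*u - 15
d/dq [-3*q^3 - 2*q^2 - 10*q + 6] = -9*q^2 - 4*q - 10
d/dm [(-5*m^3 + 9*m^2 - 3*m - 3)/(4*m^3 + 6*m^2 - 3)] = 3*(-22*m^4 + 8*m^3 + 33*m^2 - 6*m + 3)/(16*m^6 + 48*m^5 + 36*m^4 - 24*m^3 - 36*m^2 + 9)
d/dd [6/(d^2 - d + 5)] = 6*(1 - 2*d)/(d^2 - d + 5)^2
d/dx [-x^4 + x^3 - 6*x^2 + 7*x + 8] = -4*x^3 + 3*x^2 - 12*x + 7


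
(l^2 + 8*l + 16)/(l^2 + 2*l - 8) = (l + 4)/(l - 2)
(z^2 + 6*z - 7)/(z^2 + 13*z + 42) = (z - 1)/(z + 6)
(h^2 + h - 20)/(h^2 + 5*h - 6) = (h^2 + h - 20)/(h^2 + 5*h - 6)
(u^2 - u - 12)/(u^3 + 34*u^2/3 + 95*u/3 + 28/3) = 3*(u^2 - u - 12)/(3*u^3 + 34*u^2 + 95*u + 28)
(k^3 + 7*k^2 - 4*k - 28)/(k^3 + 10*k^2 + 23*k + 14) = (k - 2)/(k + 1)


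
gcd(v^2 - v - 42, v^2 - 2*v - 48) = v + 6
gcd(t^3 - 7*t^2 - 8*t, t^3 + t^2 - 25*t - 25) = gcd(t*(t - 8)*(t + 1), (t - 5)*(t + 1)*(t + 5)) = t + 1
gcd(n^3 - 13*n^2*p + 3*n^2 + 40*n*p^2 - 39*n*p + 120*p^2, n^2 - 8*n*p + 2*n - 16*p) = -n + 8*p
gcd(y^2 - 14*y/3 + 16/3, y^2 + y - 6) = y - 2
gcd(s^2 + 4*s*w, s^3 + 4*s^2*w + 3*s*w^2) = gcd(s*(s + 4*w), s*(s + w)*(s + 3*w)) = s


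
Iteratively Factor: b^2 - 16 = (b - 4)*(b + 4)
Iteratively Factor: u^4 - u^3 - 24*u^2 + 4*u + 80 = (u + 2)*(u^3 - 3*u^2 - 18*u + 40) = (u - 2)*(u + 2)*(u^2 - u - 20) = (u - 2)*(u + 2)*(u + 4)*(u - 5)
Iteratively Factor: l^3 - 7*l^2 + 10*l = (l - 5)*(l^2 - 2*l) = (l - 5)*(l - 2)*(l)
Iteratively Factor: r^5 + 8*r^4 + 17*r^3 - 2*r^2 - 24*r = (r + 3)*(r^4 + 5*r^3 + 2*r^2 - 8*r) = r*(r + 3)*(r^3 + 5*r^2 + 2*r - 8) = r*(r + 2)*(r + 3)*(r^2 + 3*r - 4) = r*(r + 2)*(r + 3)*(r + 4)*(r - 1)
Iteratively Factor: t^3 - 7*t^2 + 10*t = (t)*(t^2 - 7*t + 10) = t*(t - 5)*(t - 2)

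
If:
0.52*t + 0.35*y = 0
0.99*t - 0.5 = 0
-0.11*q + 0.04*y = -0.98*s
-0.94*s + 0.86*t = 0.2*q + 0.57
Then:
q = -0.54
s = -0.03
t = 0.51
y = -0.75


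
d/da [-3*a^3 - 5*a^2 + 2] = a*(-9*a - 10)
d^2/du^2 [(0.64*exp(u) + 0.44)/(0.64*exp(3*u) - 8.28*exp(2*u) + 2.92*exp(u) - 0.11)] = (1.048576*exp(6*u) - 8.552448*exp(5*u) + 13.44512*exp(4*u) + 138.36672*exp(3*u) - 35.13312*exp(2*u) + 2.354176*exp(u) + 0.149072)*exp(u)/(0.262144*exp(9*u) - 10.174464*exp(8*u) + 135.220224*exp(7*u) - 660.640704*exp(6*u) + 620.439744*exp(5*u) - 235.653456*exp(4*u) + 40.877536*exp(3*u) - 3.114276*exp(2*u) + 0.105996*exp(u) - 0.001331)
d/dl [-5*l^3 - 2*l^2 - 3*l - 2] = -15*l^2 - 4*l - 3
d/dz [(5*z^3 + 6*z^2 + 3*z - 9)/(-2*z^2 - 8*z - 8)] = (-5*z^3 - 30*z^2 - 21*z - 24)/(2*(z^3 + 6*z^2 + 12*z + 8))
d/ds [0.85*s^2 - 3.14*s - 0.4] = 1.7*s - 3.14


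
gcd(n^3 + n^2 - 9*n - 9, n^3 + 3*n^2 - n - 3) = n^2 + 4*n + 3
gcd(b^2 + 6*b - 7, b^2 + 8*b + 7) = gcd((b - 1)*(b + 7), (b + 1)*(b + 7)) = b + 7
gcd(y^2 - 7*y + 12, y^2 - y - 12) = y - 4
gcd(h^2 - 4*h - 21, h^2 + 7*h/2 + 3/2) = h + 3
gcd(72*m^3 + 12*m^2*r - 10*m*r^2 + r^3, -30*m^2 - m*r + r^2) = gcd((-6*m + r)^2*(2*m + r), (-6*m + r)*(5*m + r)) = -6*m + r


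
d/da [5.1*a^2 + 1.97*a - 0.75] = 10.2*a + 1.97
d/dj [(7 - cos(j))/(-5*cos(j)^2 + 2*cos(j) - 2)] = (5*cos(j)^2 - 70*cos(j) + 12)*sin(j)/(5*sin(j)^2 + 2*cos(j) - 7)^2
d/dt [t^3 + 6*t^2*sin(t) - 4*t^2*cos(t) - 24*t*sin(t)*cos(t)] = 4*t^2*sin(t) + 6*t^2*cos(t) + 3*t^2 + 12*t*sin(t) - 8*t*cos(t) - 24*t*cos(2*t) - 12*sin(2*t)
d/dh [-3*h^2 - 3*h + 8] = -6*h - 3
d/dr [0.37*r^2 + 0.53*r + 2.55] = 0.74*r + 0.53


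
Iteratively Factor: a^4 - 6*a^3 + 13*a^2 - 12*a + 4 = (a - 1)*(a^3 - 5*a^2 + 8*a - 4) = (a - 2)*(a - 1)*(a^2 - 3*a + 2) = (a - 2)*(a - 1)^2*(a - 2)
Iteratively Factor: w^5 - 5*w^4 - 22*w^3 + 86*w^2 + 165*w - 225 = (w - 1)*(w^4 - 4*w^3 - 26*w^2 + 60*w + 225) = (w - 5)*(w - 1)*(w^3 + w^2 - 21*w - 45) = (w - 5)^2*(w - 1)*(w^2 + 6*w + 9) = (w - 5)^2*(w - 1)*(w + 3)*(w + 3)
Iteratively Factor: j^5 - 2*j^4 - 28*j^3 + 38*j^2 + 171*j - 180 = (j - 1)*(j^4 - j^3 - 29*j^2 + 9*j + 180) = (j - 5)*(j - 1)*(j^3 + 4*j^2 - 9*j - 36) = (j - 5)*(j - 1)*(j + 4)*(j^2 - 9) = (j - 5)*(j - 3)*(j - 1)*(j + 4)*(j + 3)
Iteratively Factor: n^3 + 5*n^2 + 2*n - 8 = (n - 1)*(n^2 + 6*n + 8) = (n - 1)*(n + 2)*(n + 4)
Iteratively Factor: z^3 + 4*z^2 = (z + 4)*(z^2) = z*(z + 4)*(z)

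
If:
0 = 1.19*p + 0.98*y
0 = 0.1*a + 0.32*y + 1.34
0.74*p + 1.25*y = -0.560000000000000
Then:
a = -10.60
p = 0.72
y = -0.87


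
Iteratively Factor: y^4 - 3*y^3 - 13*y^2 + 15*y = (y)*(y^3 - 3*y^2 - 13*y + 15) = y*(y - 5)*(y^2 + 2*y - 3) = y*(y - 5)*(y + 3)*(y - 1)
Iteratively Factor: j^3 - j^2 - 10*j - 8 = (j - 4)*(j^2 + 3*j + 2) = (j - 4)*(j + 2)*(j + 1)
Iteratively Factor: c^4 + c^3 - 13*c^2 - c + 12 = (c - 1)*(c^3 + 2*c^2 - 11*c - 12) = (c - 1)*(c + 1)*(c^2 + c - 12) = (c - 3)*(c - 1)*(c + 1)*(c + 4)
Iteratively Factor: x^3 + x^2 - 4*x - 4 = (x + 1)*(x^2 - 4) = (x + 1)*(x + 2)*(x - 2)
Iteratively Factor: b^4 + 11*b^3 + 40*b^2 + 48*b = (b + 4)*(b^3 + 7*b^2 + 12*b) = (b + 3)*(b + 4)*(b^2 + 4*b) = b*(b + 3)*(b + 4)*(b + 4)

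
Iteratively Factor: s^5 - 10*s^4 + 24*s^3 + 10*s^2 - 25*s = (s + 1)*(s^4 - 11*s^3 + 35*s^2 - 25*s) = s*(s + 1)*(s^3 - 11*s^2 + 35*s - 25) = s*(s - 5)*(s + 1)*(s^2 - 6*s + 5) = s*(s - 5)^2*(s + 1)*(s - 1)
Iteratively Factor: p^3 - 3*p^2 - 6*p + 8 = (p - 4)*(p^2 + p - 2) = (p - 4)*(p + 2)*(p - 1)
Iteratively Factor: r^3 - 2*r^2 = (r)*(r^2 - 2*r) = r^2*(r - 2)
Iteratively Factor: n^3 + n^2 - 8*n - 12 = (n + 2)*(n^2 - n - 6) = (n + 2)^2*(n - 3)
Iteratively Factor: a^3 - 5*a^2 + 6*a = (a - 2)*(a^2 - 3*a) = (a - 3)*(a - 2)*(a)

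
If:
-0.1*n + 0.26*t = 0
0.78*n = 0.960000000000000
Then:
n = 1.23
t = 0.47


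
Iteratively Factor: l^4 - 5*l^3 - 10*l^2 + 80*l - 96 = (l - 3)*(l^3 - 2*l^2 - 16*l + 32) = (l - 4)*(l - 3)*(l^2 + 2*l - 8) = (l - 4)*(l - 3)*(l - 2)*(l + 4)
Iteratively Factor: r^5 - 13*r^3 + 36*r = (r + 3)*(r^4 - 3*r^3 - 4*r^2 + 12*r) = r*(r + 3)*(r^3 - 3*r^2 - 4*r + 12) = r*(r + 2)*(r + 3)*(r^2 - 5*r + 6) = r*(r - 2)*(r + 2)*(r + 3)*(r - 3)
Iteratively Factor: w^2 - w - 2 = (w - 2)*(w + 1)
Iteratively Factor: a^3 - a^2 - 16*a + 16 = (a - 1)*(a^2 - 16) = (a - 1)*(a + 4)*(a - 4)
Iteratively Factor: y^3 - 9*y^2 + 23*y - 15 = (y - 1)*(y^2 - 8*y + 15) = (y - 5)*(y - 1)*(y - 3)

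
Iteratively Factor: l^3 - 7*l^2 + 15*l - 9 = (l - 1)*(l^2 - 6*l + 9) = (l - 3)*(l - 1)*(l - 3)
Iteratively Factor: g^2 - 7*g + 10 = (g - 2)*(g - 5)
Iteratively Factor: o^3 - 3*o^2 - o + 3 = (o - 3)*(o^2 - 1) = (o - 3)*(o - 1)*(o + 1)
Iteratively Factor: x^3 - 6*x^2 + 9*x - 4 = (x - 1)*(x^2 - 5*x + 4) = (x - 4)*(x - 1)*(x - 1)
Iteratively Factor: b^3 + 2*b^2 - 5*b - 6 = (b - 2)*(b^2 + 4*b + 3) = (b - 2)*(b + 1)*(b + 3)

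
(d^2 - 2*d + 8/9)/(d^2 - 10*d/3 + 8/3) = (d - 2/3)/(d - 2)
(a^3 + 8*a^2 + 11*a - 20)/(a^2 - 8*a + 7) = (a^2 + 9*a + 20)/(a - 7)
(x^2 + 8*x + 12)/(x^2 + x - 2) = (x + 6)/(x - 1)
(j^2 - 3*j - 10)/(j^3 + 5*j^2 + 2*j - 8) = (j - 5)/(j^2 + 3*j - 4)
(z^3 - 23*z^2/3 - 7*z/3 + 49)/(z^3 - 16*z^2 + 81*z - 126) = (z + 7/3)/(z - 6)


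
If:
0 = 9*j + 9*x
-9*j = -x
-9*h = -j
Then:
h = 0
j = 0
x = 0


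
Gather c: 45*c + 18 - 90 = 45*c - 72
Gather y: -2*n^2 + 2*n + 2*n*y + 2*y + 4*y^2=-2*n^2 + 2*n + 4*y^2 + y*(2*n + 2)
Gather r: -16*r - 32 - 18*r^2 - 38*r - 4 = -18*r^2 - 54*r - 36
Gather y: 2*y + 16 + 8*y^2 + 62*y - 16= 8*y^2 + 64*y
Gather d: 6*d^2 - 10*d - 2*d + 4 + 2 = 6*d^2 - 12*d + 6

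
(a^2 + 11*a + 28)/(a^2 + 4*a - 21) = (a + 4)/(a - 3)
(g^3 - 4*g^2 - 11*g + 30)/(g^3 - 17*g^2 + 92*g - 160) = (g^2 + g - 6)/(g^2 - 12*g + 32)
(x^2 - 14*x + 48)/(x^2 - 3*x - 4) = (-x^2 + 14*x - 48)/(-x^2 + 3*x + 4)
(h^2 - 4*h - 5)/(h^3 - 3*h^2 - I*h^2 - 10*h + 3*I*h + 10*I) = (h + 1)/(h^2 + h*(2 - I) - 2*I)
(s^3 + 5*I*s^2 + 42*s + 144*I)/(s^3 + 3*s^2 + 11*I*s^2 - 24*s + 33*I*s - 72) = (s - 6*I)/(s + 3)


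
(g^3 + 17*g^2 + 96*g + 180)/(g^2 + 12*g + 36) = g + 5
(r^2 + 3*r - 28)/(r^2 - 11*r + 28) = (r + 7)/(r - 7)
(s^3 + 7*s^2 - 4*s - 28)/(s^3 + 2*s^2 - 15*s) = (s^3 + 7*s^2 - 4*s - 28)/(s*(s^2 + 2*s - 15))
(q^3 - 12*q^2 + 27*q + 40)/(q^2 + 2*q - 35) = (q^2 - 7*q - 8)/(q + 7)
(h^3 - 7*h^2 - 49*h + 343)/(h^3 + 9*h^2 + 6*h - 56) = (h^2 - 14*h + 49)/(h^2 + 2*h - 8)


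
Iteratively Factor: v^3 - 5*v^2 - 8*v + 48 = (v + 3)*(v^2 - 8*v + 16) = (v - 4)*(v + 3)*(v - 4)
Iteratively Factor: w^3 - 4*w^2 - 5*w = (w + 1)*(w^2 - 5*w) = w*(w + 1)*(w - 5)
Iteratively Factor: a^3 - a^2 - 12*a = (a + 3)*(a^2 - 4*a) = (a - 4)*(a + 3)*(a)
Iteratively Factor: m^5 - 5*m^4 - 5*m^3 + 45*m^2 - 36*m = (m + 3)*(m^4 - 8*m^3 + 19*m^2 - 12*m) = m*(m + 3)*(m^3 - 8*m^2 + 19*m - 12) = m*(m - 4)*(m + 3)*(m^2 - 4*m + 3) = m*(m - 4)*(m - 3)*(m + 3)*(m - 1)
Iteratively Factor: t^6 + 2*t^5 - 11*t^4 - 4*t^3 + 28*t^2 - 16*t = (t - 2)*(t^5 + 4*t^4 - 3*t^3 - 10*t^2 + 8*t) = (t - 2)*(t + 4)*(t^4 - 3*t^2 + 2*t) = (t - 2)*(t + 2)*(t + 4)*(t^3 - 2*t^2 + t) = (t - 2)*(t - 1)*(t + 2)*(t + 4)*(t^2 - t) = (t - 2)*(t - 1)^2*(t + 2)*(t + 4)*(t)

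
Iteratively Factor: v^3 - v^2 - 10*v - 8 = (v + 2)*(v^2 - 3*v - 4) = (v - 4)*(v + 2)*(v + 1)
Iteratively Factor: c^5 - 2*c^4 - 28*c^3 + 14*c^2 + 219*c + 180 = (c + 3)*(c^4 - 5*c^3 - 13*c^2 + 53*c + 60) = (c + 1)*(c + 3)*(c^3 - 6*c^2 - 7*c + 60) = (c - 5)*(c + 1)*(c + 3)*(c^2 - c - 12) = (c - 5)*(c - 4)*(c + 1)*(c + 3)*(c + 3)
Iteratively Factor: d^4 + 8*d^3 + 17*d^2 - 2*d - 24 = (d - 1)*(d^3 + 9*d^2 + 26*d + 24) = (d - 1)*(d + 3)*(d^2 + 6*d + 8) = (d - 1)*(d + 3)*(d + 4)*(d + 2)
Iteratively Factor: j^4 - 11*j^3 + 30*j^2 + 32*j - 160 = (j - 5)*(j^3 - 6*j^2 + 32) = (j - 5)*(j - 4)*(j^2 - 2*j - 8) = (j - 5)*(j - 4)^2*(j + 2)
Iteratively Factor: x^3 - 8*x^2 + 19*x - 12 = (x - 4)*(x^2 - 4*x + 3) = (x - 4)*(x - 1)*(x - 3)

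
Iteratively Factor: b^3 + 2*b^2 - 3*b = (b + 3)*(b^2 - b) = (b - 1)*(b + 3)*(b)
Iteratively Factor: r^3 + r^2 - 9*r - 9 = (r - 3)*(r^2 + 4*r + 3) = (r - 3)*(r + 3)*(r + 1)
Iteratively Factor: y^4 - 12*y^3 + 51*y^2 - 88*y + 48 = (y - 1)*(y^3 - 11*y^2 + 40*y - 48) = (y - 4)*(y - 1)*(y^2 - 7*y + 12) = (y - 4)*(y - 3)*(y - 1)*(y - 4)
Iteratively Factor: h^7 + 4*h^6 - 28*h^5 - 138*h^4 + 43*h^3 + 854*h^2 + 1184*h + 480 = (h - 3)*(h^6 + 7*h^5 - 7*h^4 - 159*h^3 - 434*h^2 - 448*h - 160) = (h - 3)*(h + 4)*(h^5 + 3*h^4 - 19*h^3 - 83*h^2 - 102*h - 40) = (h - 3)*(h + 1)*(h + 4)*(h^4 + 2*h^3 - 21*h^2 - 62*h - 40) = (h - 5)*(h - 3)*(h + 1)*(h + 4)*(h^3 + 7*h^2 + 14*h + 8) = (h - 5)*(h - 3)*(h + 1)*(h + 2)*(h + 4)*(h^2 + 5*h + 4) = (h - 5)*(h - 3)*(h + 1)*(h + 2)*(h + 4)^2*(h + 1)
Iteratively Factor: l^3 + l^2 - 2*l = (l + 2)*(l^2 - l) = l*(l + 2)*(l - 1)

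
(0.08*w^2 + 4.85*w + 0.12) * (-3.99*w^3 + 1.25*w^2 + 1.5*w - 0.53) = -0.3192*w^5 - 19.2515*w^4 + 5.7037*w^3 + 7.3826*w^2 - 2.3905*w - 0.0636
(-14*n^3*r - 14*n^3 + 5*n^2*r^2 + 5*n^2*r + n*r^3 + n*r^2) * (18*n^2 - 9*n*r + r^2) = -252*n^5*r - 252*n^5 + 216*n^4*r^2 + 216*n^4*r - 41*n^3*r^3 - 41*n^3*r^2 - 4*n^2*r^4 - 4*n^2*r^3 + n*r^5 + n*r^4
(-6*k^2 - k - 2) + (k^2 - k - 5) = -5*k^2 - 2*k - 7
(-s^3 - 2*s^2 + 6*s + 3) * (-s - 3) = s^4 + 5*s^3 - 21*s - 9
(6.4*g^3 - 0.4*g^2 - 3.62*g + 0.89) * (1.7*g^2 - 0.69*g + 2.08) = 10.88*g^5 - 5.096*g^4 + 7.434*g^3 + 3.1788*g^2 - 8.1437*g + 1.8512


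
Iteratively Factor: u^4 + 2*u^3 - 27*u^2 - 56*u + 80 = (u - 1)*(u^3 + 3*u^2 - 24*u - 80) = (u - 1)*(u + 4)*(u^2 - u - 20) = (u - 5)*(u - 1)*(u + 4)*(u + 4)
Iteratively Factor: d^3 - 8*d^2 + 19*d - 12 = (d - 1)*(d^2 - 7*d + 12) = (d - 4)*(d - 1)*(d - 3)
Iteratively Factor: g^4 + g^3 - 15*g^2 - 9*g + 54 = (g + 3)*(g^3 - 2*g^2 - 9*g + 18) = (g - 2)*(g + 3)*(g^2 - 9) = (g - 3)*(g - 2)*(g + 3)*(g + 3)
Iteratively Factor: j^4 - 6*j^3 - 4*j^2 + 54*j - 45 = (j - 1)*(j^3 - 5*j^2 - 9*j + 45) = (j - 3)*(j - 1)*(j^2 - 2*j - 15) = (j - 5)*(j - 3)*(j - 1)*(j + 3)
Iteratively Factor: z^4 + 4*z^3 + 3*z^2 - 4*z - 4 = (z + 2)*(z^3 + 2*z^2 - z - 2) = (z - 1)*(z + 2)*(z^2 + 3*z + 2) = (z - 1)*(z + 1)*(z + 2)*(z + 2)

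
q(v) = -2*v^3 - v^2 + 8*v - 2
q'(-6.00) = -196.00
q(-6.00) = 346.00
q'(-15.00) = -1312.00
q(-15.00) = 6403.00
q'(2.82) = -45.35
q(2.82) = -32.24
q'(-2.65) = -28.84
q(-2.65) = 7.00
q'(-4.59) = -109.23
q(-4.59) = 133.62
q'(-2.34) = -20.17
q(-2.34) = -0.57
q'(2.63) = -38.76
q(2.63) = -24.26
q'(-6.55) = -236.32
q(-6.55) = 464.72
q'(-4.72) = -116.23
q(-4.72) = 148.27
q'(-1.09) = 3.05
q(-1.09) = -9.32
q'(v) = -6*v^2 - 2*v + 8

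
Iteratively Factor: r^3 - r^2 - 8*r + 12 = (r - 2)*(r^2 + r - 6) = (r - 2)*(r + 3)*(r - 2)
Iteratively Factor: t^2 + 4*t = (t + 4)*(t)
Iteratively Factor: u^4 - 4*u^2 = (u)*(u^3 - 4*u) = u*(u + 2)*(u^2 - 2*u) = u*(u - 2)*(u + 2)*(u)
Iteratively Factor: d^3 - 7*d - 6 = (d + 2)*(d^2 - 2*d - 3) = (d + 1)*(d + 2)*(d - 3)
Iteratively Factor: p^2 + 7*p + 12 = (p + 3)*(p + 4)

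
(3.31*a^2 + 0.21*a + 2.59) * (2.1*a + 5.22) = 6.951*a^3 + 17.7192*a^2 + 6.5352*a + 13.5198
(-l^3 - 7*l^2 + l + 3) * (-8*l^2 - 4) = 8*l^5 + 56*l^4 - 4*l^3 + 4*l^2 - 4*l - 12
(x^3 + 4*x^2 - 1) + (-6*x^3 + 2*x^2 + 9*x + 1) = -5*x^3 + 6*x^2 + 9*x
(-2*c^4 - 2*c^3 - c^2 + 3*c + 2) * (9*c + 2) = -18*c^5 - 22*c^4 - 13*c^3 + 25*c^2 + 24*c + 4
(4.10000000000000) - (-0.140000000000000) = 4.24000000000000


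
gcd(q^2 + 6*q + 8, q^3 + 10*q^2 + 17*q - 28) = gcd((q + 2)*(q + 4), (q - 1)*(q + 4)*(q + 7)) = q + 4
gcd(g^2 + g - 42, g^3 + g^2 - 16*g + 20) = 1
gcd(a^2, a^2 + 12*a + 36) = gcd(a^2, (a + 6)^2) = 1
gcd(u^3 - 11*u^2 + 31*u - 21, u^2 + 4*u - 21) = u - 3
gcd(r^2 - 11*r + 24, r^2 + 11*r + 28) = 1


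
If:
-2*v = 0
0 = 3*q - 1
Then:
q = 1/3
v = 0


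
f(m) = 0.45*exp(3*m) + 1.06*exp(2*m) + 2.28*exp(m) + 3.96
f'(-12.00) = 0.00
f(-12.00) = 3.96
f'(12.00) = 5820218745915510.00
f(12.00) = 1940082275042380.00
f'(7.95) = 30796240546.58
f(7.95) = 10268258801.03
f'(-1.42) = 0.69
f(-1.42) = 4.58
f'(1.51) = 178.99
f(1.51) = 77.74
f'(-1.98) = 0.36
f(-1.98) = 4.30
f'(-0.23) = 3.83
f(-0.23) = 6.67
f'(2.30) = 1573.22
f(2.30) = 578.68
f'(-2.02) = 0.34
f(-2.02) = 4.28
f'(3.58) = 65134.21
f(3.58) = 22224.60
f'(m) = 1.35*exp(3*m) + 2.12*exp(2*m) + 2.28*exp(m)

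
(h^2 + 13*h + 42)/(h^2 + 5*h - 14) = (h + 6)/(h - 2)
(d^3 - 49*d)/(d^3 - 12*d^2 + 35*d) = (d + 7)/(d - 5)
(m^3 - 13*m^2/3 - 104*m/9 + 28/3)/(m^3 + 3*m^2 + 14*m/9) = (3*m^2 - 20*m + 12)/(m*(3*m + 2))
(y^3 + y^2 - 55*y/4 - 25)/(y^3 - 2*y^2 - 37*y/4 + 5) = (2*y + 5)/(2*y - 1)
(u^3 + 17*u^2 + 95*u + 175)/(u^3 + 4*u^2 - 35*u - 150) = (u + 7)/(u - 6)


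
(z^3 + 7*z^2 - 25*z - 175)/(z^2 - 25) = z + 7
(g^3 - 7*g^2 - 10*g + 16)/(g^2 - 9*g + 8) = g + 2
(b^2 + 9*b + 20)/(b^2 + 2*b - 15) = (b + 4)/(b - 3)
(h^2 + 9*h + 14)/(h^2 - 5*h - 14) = (h + 7)/(h - 7)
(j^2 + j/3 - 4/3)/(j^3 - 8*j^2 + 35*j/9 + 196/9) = 3*(j - 1)/(3*j^2 - 28*j + 49)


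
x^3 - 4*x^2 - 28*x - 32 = (x - 8)*(x + 2)^2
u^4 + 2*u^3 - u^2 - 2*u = u*(u - 1)*(u + 1)*(u + 2)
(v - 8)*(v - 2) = v^2 - 10*v + 16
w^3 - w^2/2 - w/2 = w*(w - 1)*(w + 1/2)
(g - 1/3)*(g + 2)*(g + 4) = g^3 + 17*g^2/3 + 6*g - 8/3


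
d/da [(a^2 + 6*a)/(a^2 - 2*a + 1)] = 2*(-4*a - 3)/(a^3 - 3*a^2 + 3*a - 1)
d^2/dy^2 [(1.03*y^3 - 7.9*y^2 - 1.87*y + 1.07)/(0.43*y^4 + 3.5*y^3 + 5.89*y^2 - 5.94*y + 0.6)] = (0.380893999999999*y^9 - 8.76425999999999*y^8 - 91.138242*y^7 - 200.241415999999*y^6 - 237.585114*y^5 - 1016.373822*y^4 - 110.981134*y^3 + 278.548842*y^2 - 196.219692*y + 48.926784)/(0.079507*y^12 + 1.94145*y^11 + 19.069683*y^10 + 92.766782*y^9 + 207.904929*y^8 + 61.124622*y^7 - 453.698567*y^6 - 182.716542*y^5 + 611.527392*y^4 - 331.756344*y^3 + 69.87168*y^2 - 6.4152*y + 0.216)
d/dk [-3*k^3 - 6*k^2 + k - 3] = -9*k^2 - 12*k + 1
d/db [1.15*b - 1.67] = 1.15000000000000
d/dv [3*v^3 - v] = 9*v^2 - 1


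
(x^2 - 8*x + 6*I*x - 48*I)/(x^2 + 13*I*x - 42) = (x - 8)/(x + 7*I)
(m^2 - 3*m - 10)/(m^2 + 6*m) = (m^2 - 3*m - 10)/(m*(m + 6))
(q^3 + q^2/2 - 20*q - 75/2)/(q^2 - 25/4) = 2*(q^2 - 2*q - 15)/(2*q - 5)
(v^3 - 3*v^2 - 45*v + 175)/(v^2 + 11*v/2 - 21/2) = 2*(v^2 - 10*v + 25)/(2*v - 3)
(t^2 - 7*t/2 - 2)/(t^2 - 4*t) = (t + 1/2)/t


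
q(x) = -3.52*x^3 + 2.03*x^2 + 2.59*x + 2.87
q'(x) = -10.56*x^2 + 4.06*x + 2.59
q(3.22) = -85.26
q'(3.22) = -93.83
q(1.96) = -10.76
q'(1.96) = -30.02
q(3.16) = -79.75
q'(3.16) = -90.03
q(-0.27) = 2.39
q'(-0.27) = 0.72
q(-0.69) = 3.21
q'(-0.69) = -5.24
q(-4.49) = 350.79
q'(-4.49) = -228.53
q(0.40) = 4.01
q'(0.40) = 2.52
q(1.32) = 1.73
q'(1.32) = -10.45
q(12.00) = -5756.29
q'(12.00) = -1469.33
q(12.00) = -5756.29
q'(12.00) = -1469.33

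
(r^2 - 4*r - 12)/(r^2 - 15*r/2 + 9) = 2*(r + 2)/(2*r - 3)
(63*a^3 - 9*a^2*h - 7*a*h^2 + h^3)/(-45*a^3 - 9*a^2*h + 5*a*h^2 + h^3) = (-7*a + h)/(5*a + h)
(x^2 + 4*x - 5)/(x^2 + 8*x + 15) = (x - 1)/(x + 3)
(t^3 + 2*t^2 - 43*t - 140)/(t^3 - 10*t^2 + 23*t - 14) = (t^2 + 9*t + 20)/(t^2 - 3*t + 2)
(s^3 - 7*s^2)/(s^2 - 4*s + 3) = s^2*(s - 7)/(s^2 - 4*s + 3)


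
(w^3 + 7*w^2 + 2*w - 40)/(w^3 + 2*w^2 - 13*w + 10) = (w + 4)/(w - 1)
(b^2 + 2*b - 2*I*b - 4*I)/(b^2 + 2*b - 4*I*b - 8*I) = (b - 2*I)/(b - 4*I)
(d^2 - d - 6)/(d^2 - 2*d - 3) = (d + 2)/(d + 1)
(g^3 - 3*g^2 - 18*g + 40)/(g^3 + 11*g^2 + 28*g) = (g^2 - 7*g + 10)/(g*(g + 7))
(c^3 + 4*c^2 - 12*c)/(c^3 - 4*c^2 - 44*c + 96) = c/(c - 8)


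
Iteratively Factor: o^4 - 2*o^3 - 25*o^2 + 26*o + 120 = (o - 3)*(o^3 + o^2 - 22*o - 40) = (o - 5)*(o - 3)*(o^2 + 6*o + 8) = (o - 5)*(o - 3)*(o + 4)*(o + 2)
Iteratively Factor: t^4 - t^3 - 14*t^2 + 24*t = (t + 4)*(t^3 - 5*t^2 + 6*t) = (t - 3)*(t + 4)*(t^2 - 2*t) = t*(t - 3)*(t + 4)*(t - 2)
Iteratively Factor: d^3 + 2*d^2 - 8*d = (d + 4)*(d^2 - 2*d) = d*(d + 4)*(d - 2)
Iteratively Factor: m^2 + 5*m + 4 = (m + 1)*(m + 4)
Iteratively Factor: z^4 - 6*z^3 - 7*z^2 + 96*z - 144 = (z - 4)*(z^3 - 2*z^2 - 15*z + 36) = (z - 4)*(z - 3)*(z^2 + z - 12) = (z - 4)*(z - 3)*(z + 4)*(z - 3)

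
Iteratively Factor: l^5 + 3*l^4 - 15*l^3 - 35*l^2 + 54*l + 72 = (l + 4)*(l^4 - l^3 - 11*l^2 + 9*l + 18) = (l + 1)*(l + 4)*(l^3 - 2*l^2 - 9*l + 18) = (l + 1)*(l + 3)*(l + 4)*(l^2 - 5*l + 6) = (l - 2)*(l + 1)*(l + 3)*(l + 4)*(l - 3)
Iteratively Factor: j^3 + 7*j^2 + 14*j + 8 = (j + 1)*(j^2 + 6*j + 8) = (j + 1)*(j + 4)*(j + 2)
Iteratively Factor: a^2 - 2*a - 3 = (a - 3)*(a + 1)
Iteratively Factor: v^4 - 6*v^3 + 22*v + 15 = (v + 1)*(v^3 - 7*v^2 + 7*v + 15) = (v - 5)*(v + 1)*(v^2 - 2*v - 3) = (v - 5)*(v + 1)^2*(v - 3)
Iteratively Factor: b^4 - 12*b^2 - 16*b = (b + 2)*(b^3 - 2*b^2 - 8*b) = (b + 2)^2*(b^2 - 4*b) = (b - 4)*(b + 2)^2*(b)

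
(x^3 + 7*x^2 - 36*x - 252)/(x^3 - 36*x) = (x + 7)/x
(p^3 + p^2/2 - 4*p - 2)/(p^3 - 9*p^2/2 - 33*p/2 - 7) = (p - 2)/(p - 7)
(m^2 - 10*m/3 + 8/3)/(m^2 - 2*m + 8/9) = 3*(m - 2)/(3*m - 2)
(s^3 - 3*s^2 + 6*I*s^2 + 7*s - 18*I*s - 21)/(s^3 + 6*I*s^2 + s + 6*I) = (s^2 + s*(-3 + 7*I) - 21*I)/(s^2 + 7*I*s - 6)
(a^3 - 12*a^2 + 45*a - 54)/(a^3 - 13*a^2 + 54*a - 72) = (a - 3)/(a - 4)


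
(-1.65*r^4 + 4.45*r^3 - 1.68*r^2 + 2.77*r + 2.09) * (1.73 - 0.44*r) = 0.726*r^5 - 4.8125*r^4 + 8.4377*r^3 - 4.1252*r^2 + 3.8725*r + 3.6157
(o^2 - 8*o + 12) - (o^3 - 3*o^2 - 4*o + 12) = -o^3 + 4*o^2 - 4*o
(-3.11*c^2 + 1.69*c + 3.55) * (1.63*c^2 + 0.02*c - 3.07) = -5.0693*c^4 + 2.6925*c^3 + 15.368*c^2 - 5.1173*c - 10.8985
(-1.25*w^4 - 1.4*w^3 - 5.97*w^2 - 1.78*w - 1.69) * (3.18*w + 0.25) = -3.975*w^5 - 4.7645*w^4 - 19.3346*w^3 - 7.1529*w^2 - 5.8192*w - 0.4225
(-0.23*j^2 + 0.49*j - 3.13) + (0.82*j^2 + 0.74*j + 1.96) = 0.59*j^2 + 1.23*j - 1.17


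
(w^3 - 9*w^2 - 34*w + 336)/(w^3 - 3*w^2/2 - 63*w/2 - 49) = 2*(w^2 - 2*w - 48)/(2*w^2 + 11*w + 14)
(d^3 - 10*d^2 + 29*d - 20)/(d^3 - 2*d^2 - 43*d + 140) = (d - 1)/(d + 7)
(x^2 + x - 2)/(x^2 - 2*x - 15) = (-x^2 - x + 2)/(-x^2 + 2*x + 15)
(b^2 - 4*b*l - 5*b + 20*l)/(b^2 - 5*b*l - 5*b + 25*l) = (b - 4*l)/(b - 5*l)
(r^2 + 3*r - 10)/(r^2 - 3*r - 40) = (r - 2)/(r - 8)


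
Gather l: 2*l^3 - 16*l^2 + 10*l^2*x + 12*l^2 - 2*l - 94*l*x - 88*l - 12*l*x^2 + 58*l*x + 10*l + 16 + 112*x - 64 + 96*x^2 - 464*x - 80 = 2*l^3 + l^2*(10*x - 4) + l*(-12*x^2 - 36*x - 80) + 96*x^2 - 352*x - 128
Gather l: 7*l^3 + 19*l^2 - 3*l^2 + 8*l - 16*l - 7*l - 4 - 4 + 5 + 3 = 7*l^3 + 16*l^2 - 15*l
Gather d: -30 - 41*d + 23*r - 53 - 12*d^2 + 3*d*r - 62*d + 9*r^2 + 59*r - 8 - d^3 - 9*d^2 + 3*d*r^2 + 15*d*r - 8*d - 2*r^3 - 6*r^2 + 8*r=-d^3 - 21*d^2 + d*(3*r^2 + 18*r - 111) - 2*r^3 + 3*r^2 + 90*r - 91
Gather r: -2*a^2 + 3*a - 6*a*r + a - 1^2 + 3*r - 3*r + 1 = -2*a^2 - 6*a*r + 4*a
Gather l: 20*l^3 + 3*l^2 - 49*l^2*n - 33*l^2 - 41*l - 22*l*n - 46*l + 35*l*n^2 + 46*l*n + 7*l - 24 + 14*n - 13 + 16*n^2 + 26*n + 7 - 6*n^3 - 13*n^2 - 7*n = 20*l^3 + l^2*(-49*n - 30) + l*(35*n^2 + 24*n - 80) - 6*n^3 + 3*n^2 + 33*n - 30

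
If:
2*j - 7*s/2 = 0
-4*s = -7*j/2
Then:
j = 0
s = 0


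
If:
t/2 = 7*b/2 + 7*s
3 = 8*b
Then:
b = 3/8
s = t/14 - 3/16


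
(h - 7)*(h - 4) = h^2 - 11*h + 28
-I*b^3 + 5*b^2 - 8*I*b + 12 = (b - 2*I)*(b + 6*I)*(-I*b + 1)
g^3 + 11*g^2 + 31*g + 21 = (g + 1)*(g + 3)*(g + 7)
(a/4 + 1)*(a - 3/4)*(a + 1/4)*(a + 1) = a^4/4 + 9*a^3/8 + 21*a^2/64 - 47*a/64 - 3/16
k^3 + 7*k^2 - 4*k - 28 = (k - 2)*(k + 2)*(k + 7)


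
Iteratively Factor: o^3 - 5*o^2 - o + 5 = (o - 5)*(o^2 - 1) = (o - 5)*(o - 1)*(o + 1)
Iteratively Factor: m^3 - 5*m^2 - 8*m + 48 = (m - 4)*(m^2 - m - 12) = (m - 4)*(m + 3)*(m - 4)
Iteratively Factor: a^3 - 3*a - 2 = (a + 1)*(a^2 - a - 2) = (a + 1)^2*(a - 2)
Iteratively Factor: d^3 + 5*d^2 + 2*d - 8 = (d + 4)*(d^2 + d - 2) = (d - 1)*(d + 4)*(d + 2)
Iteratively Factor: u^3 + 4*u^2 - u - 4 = (u - 1)*(u^2 + 5*u + 4) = (u - 1)*(u + 4)*(u + 1)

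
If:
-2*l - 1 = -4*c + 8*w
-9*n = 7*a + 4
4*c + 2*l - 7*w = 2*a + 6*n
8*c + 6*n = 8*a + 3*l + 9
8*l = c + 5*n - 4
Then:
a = -2651/3320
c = 167/3320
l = -23/60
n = 1759/9960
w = -1/249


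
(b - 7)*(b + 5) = b^2 - 2*b - 35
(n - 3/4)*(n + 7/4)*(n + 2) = n^3 + 3*n^2 + 11*n/16 - 21/8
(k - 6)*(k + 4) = k^2 - 2*k - 24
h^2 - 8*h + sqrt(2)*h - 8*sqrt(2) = (h - 8)*(h + sqrt(2))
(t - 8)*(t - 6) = t^2 - 14*t + 48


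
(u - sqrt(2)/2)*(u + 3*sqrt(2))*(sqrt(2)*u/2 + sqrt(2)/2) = sqrt(2)*u^3/2 + sqrt(2)*u^2/2 + 5*u^2/2 - 3*sqrt(2)*u/2 + 5*u/2 - 3*sqrt(2)/2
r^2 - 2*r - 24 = (r - 6)*(r + 4)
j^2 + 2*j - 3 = (j - 1)*(j + 3)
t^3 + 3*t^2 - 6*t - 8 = (t - 2)*(t + 1)*(t + 4)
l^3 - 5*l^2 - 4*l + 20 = (l - 5)*(l - 2)*(l + 2)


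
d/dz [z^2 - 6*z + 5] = 2*z - 6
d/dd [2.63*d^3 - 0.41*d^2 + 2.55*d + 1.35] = 7.89*d^2 - 0.82*d + 2.55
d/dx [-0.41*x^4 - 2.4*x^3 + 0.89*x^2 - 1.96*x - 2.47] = -1.64*x^3 - 7.2*x^2 + 1.78*x - 1.96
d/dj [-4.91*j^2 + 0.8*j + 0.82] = 0.8 - 9.82*j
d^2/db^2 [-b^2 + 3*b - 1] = -2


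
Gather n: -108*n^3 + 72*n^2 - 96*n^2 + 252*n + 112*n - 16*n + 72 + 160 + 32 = -108*n^3 - 24*n^2 + 348*n + 264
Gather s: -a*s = -a*s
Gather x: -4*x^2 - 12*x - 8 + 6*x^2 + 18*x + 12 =2*x^2 + 6*x + 4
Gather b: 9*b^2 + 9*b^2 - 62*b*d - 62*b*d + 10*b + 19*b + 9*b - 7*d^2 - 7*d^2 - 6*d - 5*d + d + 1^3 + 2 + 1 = 18*b^2 + b*(38 - 124*d) - 14*d^2 - 10*d + 4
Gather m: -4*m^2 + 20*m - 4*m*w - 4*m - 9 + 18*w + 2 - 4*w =-4*m^2 + m*(16 - 4*w) + 14*w - 7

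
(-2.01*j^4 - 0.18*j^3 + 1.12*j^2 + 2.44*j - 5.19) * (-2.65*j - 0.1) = 5.3265*j^5 + 0.678*j^4 - 2.95*j^3 - 6.578*j^2 + 13.5095*j + 0.519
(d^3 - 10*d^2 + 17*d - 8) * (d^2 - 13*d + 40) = d^5 - 23*d^4 + 187*d^3 - 629*d^2 + 784*d - 320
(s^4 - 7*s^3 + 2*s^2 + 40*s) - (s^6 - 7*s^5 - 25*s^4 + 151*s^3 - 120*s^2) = -s^6 + 7*s^5 + 26*s^4 - 158*s^3 + 122*s^2 + 40*s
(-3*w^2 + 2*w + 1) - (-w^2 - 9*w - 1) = -2*w^2 + 11*w + 2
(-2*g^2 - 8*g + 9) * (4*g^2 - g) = -8*g^4 - 30*g^3 + 44*g^2 - 9*g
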